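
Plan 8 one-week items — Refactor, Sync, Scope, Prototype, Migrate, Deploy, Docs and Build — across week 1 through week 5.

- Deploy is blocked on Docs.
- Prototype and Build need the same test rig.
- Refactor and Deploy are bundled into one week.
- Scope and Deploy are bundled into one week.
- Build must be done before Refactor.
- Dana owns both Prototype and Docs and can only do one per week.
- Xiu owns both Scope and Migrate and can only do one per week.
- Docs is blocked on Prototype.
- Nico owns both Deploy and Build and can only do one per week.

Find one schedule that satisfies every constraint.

Refactor=week 3; Docs=week 2; Build=week 2; Prototype=week 1; Deploy=week 3; Scope=week 3; Sync=week 1; Migrate=week 1

Checking: Docs(week 2) before Deploy(week 3); Build(week 2) before Refactor(week 3); Prototype(week 1) before Docs(week 2); Prototype(week 1) != Docs(week 2); Prototype(week 1) != Build(week 2); Scope(week 3) != Migrate(week 1); Deploy(week 3) != Build(week 2); Scope = Deploy = week 3; Refactor = Deploy = week 3.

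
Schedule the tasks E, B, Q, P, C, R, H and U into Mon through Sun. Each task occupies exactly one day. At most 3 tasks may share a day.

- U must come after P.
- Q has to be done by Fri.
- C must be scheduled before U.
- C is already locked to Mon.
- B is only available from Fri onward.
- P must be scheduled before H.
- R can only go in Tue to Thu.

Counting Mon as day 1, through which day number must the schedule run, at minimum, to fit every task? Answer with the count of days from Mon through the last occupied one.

The precedence chain requires at least 2 distinct days.
With at most 3 per day and 8 tasks, at least 3 days are needed.
B can't be placed before Fri — that is day 5 counting from Mon — so the schedule must run through at least 5 days.
5 works (last occupied day: Fri): for example P=Mon, U=Tue, E=Mon, H=Tue, B=Fri, Q=Wed, R=Tue, C=Mon.

5 days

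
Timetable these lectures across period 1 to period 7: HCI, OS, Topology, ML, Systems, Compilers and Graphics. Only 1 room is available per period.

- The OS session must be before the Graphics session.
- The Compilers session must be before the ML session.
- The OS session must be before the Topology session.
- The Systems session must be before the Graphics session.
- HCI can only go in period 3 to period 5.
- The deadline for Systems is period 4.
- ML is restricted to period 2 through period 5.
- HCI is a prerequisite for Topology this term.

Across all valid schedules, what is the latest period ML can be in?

ML is available from period 2; ML's own window allows nothing later than period 5.
ML at period 5 is achievable: Systems -> period 1, ML -> period 5, Graphics -> period 7, HCI -> period 3, Topology -> period 6, Compilers -> period 4, OS -> period 2.

period 5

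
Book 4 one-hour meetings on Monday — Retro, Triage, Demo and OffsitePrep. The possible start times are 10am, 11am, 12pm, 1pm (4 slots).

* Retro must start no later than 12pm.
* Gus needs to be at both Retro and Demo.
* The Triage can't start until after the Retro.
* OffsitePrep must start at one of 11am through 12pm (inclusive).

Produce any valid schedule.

Demo=11am; Retro=10am; Triage=11am; OffsitePrep=11am

Checking: Retro(10am) before Triage(11am); Retro(10am) != Demo(11am); Retro=10am in [10am,12pm]; OffsitePrep=11am in [11am,12pm].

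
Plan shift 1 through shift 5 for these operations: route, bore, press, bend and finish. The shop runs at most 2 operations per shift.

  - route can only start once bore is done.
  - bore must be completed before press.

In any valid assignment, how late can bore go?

shift 4

Downstream work caps bore at shift 4.
bore at shift 4 is achievable: bore in shift 4; finish in shift 1; press in shift 5; bend in shift 1; route in shift 5.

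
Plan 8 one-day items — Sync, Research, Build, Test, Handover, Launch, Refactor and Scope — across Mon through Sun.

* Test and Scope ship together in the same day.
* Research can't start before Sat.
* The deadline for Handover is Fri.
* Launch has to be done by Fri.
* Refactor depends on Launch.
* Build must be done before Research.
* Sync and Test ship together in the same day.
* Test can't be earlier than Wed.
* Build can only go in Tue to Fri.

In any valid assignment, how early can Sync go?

Wed

Sync must be in the same day as Test, which can't be before Wed, so Sync is at least Wed.
Sync at Wed is achievable: Research in Sat, Test in Wed, Scope in Wed, Sync in Wed, Refactor in Tue, Build in Tue, Launch in Mon, Handover in Mon.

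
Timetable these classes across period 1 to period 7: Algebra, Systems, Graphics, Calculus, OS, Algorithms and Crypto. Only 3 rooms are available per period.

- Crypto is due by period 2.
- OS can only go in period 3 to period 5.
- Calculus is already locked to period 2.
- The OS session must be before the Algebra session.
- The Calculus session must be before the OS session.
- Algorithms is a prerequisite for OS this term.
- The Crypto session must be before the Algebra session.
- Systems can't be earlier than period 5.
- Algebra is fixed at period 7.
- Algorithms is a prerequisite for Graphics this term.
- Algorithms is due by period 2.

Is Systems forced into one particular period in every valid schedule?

Systems can be period 5 (e.g. Systems -> period 5; Algorithms -> period 1; Calculus -> period 2; Crypto -> period 1; Algebra -> period 7; OS -> period 3; Graphics -> period 2) or period 6 (e.g. Crypto -> period 1; Systems -> period 6; Graphics -> period 2; Calculus -> period 2; Algebra -> period 7; OS -> period 3; Algorithms -> period 1).

No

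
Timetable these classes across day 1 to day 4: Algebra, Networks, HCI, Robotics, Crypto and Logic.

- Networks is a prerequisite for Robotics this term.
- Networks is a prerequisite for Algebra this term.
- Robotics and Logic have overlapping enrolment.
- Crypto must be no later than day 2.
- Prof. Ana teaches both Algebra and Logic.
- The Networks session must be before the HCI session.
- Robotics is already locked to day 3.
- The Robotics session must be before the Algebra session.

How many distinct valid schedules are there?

20

Splitting on Networks: it can be day 1 (12), day 2 (8). Listing each branch's schedules as (Algebra, HCI, Robotics, Crypto, Logic) by day number:
Networks=day 1: (4,2,3,1,1) (4,2,3,1,2) (4,2,3,2,1) (4,2,3,2,2) (4,3,3,1,1) (4,3,3,1,2) (4,3,3,2,1) (4,3,3,2,2) (4,4,3,1,1) (4,4,3,1,2) (4,4,3,2,1) (4,4,3,2,2) — 12.
Networks=day 2: (4,3,3,1,1) (4,3,3,1,2) (4,3,3,2,1) (4,3,3,2,2) (4,4,3,1,1) (4,4,3,1,2) (4,4,3,2,1) (4,4,3,2,2) — 8.
Summing: 12 + 8 = 20.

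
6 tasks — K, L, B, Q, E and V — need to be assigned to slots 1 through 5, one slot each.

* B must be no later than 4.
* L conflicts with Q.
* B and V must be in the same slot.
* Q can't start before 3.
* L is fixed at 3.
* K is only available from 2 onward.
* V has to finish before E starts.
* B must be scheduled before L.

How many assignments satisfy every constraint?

Splitting on K: it can be 2 (14), 3 (14), 4 (14), 5 (14). Listing each branch's schedules as (L, B, Q, E, V):
K=2: (3,1,4,2,1) (3,1,4,3,1) (3,1,4,4,1) (3,1,4,5,1) (3,1,5,2,1) (3,1,5,3,1) (3,1,5,4,1) (3,1,5,5,1) (3,2,4,3,2) (3,2,4,4,2) (3,2,4,5,2) (3,2,5,3,2) (3,2,5,4,2) (3,2,5,5,2) — 14.
K=3: (3,1,4,2,1) (3,1,4,3,1) (3,1,4,4,1) (3,1,4,5,1) (3,1,5,2,1) (3,1,5,3,1) (3,1,5,4,1) (3,1,5,5,1) (3,2,4,3,2) (3,2,4,4,2) (3,2,4,5,2) (3,2,5,3,2) (3,2,5,4,2) (3,2,5,5,2) — 14.
K=4: (3,1,4,2,1) (3,1,4,3,1) (3,1,4,4,1) (3,1,4,5,1) (3,1,5,2,1) (3,1,5,3,1) (3,1,5,4,1) (3,1,5,5,1) (3,2,4,3,2) (3,2,4,4,2) (3,2,4,5,2) (3,2,5,3,2) (3,2,5,4,2) (3,2,5,5,2) — 14.
K=5: (3,1,4,2,1) (3,1,4,3,1) (3,1,4,4,1) (3,1,4,5,1) (3,1,5,2,1) (3,1,5,3,1) (3,1,5,4,1) (3,1,5,5,1) (3,2,4,3,2) (3,2,4,4,2) (3,2,4,5,2) (3,2,5,3,2) (3,2,5,4,2) (3,2,5,5,2) — 14.
Summing: 14 + 14 + 14 + 14 = 56.

56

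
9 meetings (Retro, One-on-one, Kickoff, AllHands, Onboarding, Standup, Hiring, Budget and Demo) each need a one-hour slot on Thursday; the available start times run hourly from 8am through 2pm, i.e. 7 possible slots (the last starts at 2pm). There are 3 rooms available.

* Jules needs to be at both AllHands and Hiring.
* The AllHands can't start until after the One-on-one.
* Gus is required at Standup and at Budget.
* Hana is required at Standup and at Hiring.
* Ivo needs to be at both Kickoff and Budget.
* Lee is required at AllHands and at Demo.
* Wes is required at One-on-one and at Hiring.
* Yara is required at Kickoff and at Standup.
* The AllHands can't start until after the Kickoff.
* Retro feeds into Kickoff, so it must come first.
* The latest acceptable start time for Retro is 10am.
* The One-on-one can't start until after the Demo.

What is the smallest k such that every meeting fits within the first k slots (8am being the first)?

4 slots

The precedence chain requires at least 3 distinct slots.
With at most 3 per slot and 9 meetings, at least 3 slots are needed.
Could 3 slots be enough, i.e. nothing placed later than 10am? No: Retro's window within 3 slots is {8am, 9am, 10am}; One-on-one must come after Demo (at 8am or later) → {9am, 10am}; Demo must come before One-on-one (at 10am or earlier) → {8am, 9am}; Kickoff must come after Retro (at 8am or later) → {9am, 10am}; Retro must come before Kickoff (at 10am or earlier) → {8am, 9am}; AllHands must come after One-on-one (at 9am or later) → {10am}; One-on-one must come before AllHands (at 10am or earlier) → {9am}; Kickoff must come before AllHands (at 10am or earlier) → {9am}; Standup can't share with Kickoff (9am) → {8am, 10am}; Hiring can't share with One-on-one (9am) → {8am, 10am}; Hiring can't share with AllHands (10am) → {8am}; Standup can't share with Hiring (8am) → {10am}; Budget can't share with Standup (10am) → {8am, 9am}; Budget can't share with Kickoff (9am) → {8am}; Demo must come before One-on-one (at 9am or earlier) → {8am}; Retro must come before Kickoff (at 9am or earlier) → {8am}; that puts Retro, Hiring, Budget and Demo all in 8am — more than 3 per slot.
So 3 slots is not enough.
4 works (last occupied slot: 11am): for example Retro in 8am; Kickoff in 9am; Standup in 10am; One-on-one in 9am; Onboarding in 8am; Demo in 8am; Budget in 11am; AllHands in 10am; Hiring in 11am.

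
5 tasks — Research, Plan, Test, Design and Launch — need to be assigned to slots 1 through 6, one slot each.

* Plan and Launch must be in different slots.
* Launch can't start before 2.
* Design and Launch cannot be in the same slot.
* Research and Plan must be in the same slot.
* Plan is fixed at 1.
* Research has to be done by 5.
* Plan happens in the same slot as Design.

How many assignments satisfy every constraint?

Splitting on Launch: it can be 2 (6), 3 (6), 4 (6), 5 (6), 6 (6). Listing each branch's schedules as (Research, Plan, Test, Design):
Launch=2: (1,1,1,1) (1,1,2,1) (1,1,3,1) (1,1,4,1) (1,1,5,1) (1,1,6,1) — 6.
Launch=3: (1,1,1,1) (1,1,2,1) (1,1,3,1) (1,1,4,1) (1,1,5,1) (1,1,6,1) — 6.
Launch=4: (1,1,1,1) (1,1,2,1) (1,1,3,1) (1,1,4,1) (1,1,5,1) (1,1,6,1) — 6.
Launch=5: (1,1,1,1) (1,1,2,1) (1,1,3,1) (1,1,4,1) (1,1,5,1) (1,1,6,1) — 6.
Launch=6: (1,1,1,1) (1,1,2,1) (1,1,3,1) (1,1,4,1) (1,1,5,1) (1,1,6,1) — 6.
Summing: 6 + 6 + 6 + 6 + 6 = 30.

30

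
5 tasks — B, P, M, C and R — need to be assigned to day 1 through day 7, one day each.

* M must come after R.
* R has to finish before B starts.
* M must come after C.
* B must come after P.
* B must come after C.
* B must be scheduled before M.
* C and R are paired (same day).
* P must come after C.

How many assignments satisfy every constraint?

35

Splitting on B: it can be day 3 (4), day 4 (9), day 5 (12), day 6 (10). Listing each branch's schedules as (P, M, C, R) by day number:
B=day 3: (2,4,1,1) (2,5,1,1) (2,6,1,1) (2,7,1,1) — 4.
B=day 4: (2,5,1,1) (2,6,1,1) (2,7,1,1) (3,5,1,1) (3,5,2,2) (3,6,1,1) (3,6,2,2) (3,7,1,1) (3,7,2,2) — 9.
B=day 5: (2,6,1,1) (2,7,1,1) (3,6,1,1) (3,6,2,2) (3,7,1,1) (3,7,2,2) (4,6,1,1) (4,6,2,2) (4,6,3,3) (4,7,1,1) (4,7,2,2) (4,7,3,3) — 12.
B=day 6: (2,7,1,1) (3,7,1,1) (3,7,2,2) (4,7,1,1) (4,7,2,2) (4,7,3,3) (5,7,1,1) (5,7,2,2) (5,7,3,3) (5,7,4,4) — 10.
Summing: 4 + 9 + 12 + 10 = 35.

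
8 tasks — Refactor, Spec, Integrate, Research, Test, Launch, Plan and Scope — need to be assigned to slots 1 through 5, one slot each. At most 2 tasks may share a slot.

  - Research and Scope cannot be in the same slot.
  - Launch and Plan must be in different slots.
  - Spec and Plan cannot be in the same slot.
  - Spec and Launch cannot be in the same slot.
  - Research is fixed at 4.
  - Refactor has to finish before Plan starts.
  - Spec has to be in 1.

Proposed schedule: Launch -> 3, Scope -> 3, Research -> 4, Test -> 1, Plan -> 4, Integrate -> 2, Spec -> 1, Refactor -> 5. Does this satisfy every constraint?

No. Refactor has to finish before Plan starts is not satisfied.

Research is fixed at 4 — holds.
Spec and Plan cannot be in the same slot — holds.
At most 2 tasks may share a slot — holds.
Launch and Plan must be in different slots — holds.
Spec has to be in 1 — holds.
Research and Scope cannot be in the same slot — holds.
Refactor has to finish before Plan starts — violated.
Spec and Launch cannot be in the same slot — holds.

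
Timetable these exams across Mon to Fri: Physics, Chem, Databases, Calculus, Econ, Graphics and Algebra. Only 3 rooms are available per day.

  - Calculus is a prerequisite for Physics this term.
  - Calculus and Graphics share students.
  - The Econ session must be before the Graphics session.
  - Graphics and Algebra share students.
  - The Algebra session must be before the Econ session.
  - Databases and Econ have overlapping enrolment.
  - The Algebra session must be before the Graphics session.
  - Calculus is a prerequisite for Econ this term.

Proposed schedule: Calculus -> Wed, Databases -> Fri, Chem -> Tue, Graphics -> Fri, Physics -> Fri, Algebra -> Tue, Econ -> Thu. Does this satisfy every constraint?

Calculus is a prerequisite for Physics this term — holds.
The Econ session must be before the Graphics session — holds.
The Algebra session must be before the Graphics session — holds.
Calculus and Graphics share students — holds.
Calculus is a prerequisite for Econ this term — holds.
The Algebra session must be before the Econ session — holds.
Databases and Econ have overlapping enrolment — holds.
Graphics and Algebra share students — holds.
Only 3 rooms are available per day — holds.

Yes, all constraints hold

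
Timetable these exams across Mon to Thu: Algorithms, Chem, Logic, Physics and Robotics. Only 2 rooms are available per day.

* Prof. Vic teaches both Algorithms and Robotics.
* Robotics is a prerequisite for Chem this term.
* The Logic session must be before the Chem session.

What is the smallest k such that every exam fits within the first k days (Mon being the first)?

The precedence chain requires at least 2 distinct days.
With at most 2 per day and 5 exams, at least 3 days are needed.
3 works (last occupied day: Wed): for example Logic -> Mon; Algorithms -> Tue; Physics -> Wed; Robotics -> Mon; Chem -> Tue.

3 days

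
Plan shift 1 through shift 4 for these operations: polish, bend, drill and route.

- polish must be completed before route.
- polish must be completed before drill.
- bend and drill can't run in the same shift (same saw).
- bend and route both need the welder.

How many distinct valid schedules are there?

34

Splitting on polish: it can be shift 1 (21), shift 2 (10), shift 3 (3). Listing each branch's schedules as (bend, drill, route) by shift number:
polish=shift 1: (1,2,2) (1,2,3) (1,2,4) (1,3,2) (1,3,3) (1,3,4) (1,4,2) (1,4,3) (1,4,4) (2,3,3) (2,3,4) (2,4,3) (2,4,4) (3,2,2) (3,2,4) (3,4,2) (3,4,4) (4,2,2) (4,2,3) (4,3,2) (4,3,3) — 21.
polish=shift 2: (1,3,3) (1,3,4) (1,4,3) (1,4,4) (2,3,3) (2,3,4) (2,4,3) (2,4,4) (3,4,4) (4,3,3) — 10.
polish=shift 3: (1,4,4) (2,4,4) (3,4,4) — 3.
Summing: 21 + 10 + 3 = 34.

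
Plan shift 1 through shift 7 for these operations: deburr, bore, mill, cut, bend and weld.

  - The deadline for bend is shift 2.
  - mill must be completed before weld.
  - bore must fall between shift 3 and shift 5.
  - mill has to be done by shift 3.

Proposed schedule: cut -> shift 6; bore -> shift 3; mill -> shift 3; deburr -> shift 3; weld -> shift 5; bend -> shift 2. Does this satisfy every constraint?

mill has to be done by shift 3 — holds.
bore must fall between shift 3 and shift 5 — holds.
mill must be completed before weld — holds.
The deadline for bend is shift 2 — holds.

Yes, all constraints hold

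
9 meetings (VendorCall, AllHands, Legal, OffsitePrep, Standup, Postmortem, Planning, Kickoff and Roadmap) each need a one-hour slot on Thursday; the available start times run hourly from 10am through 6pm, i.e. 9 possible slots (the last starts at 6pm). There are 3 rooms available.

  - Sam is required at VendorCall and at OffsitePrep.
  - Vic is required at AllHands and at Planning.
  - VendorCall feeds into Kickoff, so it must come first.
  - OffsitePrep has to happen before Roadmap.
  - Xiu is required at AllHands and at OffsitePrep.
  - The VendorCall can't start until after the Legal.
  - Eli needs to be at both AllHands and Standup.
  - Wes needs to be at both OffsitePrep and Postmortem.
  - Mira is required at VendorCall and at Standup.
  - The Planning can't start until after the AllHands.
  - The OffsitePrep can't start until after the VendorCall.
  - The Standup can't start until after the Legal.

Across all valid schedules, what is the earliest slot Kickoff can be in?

12pm

Precedence pushes Kickoff to at least 12pm.
Kickoff at 12pm is achievable: OffsitePrep=12pm, VendorCall=11am, AllHands=10am, Postmortem=10am, Planning=11am, Kickoff=12pm, Roadmap=1pm, Standup=12pm, Legal=10am.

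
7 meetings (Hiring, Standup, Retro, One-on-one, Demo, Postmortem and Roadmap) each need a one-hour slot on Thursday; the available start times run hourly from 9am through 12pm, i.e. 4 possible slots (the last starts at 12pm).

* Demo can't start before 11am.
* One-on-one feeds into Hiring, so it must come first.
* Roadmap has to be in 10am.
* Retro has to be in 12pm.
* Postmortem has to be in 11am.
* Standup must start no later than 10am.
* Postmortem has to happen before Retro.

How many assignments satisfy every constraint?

24

Splitting on Hiring: it can be 10am (4), 11am (8), 12pm (12). Listing each branch's schedules as (Standup, Retro, One-on-one, Demo, Postmortem, Roadmap):
Hiring=10am: (9am,12pm,9am,11am,11am,10am) (9am,12pm,9am,12pm,11am,10am) (10am,12pm,9am,11am,11am,10am) (10am,12pm,9am,12pm,11am,10am) — 4.
Hiring=11am: (9am,12pm,9am,11am,11am,10am) (9am,12pm,9am,12pm,11am,10am) (9am,12pm,10am,11am,11am,10am) (9am,12pm,10am,12pm,11am,10am) (10am,12pm,9am,11am,11am,10am) (10am,12pm,9am,12pm,11am,10am) (10am,12pm,10am,11am,11am,10am) (10am,12pm,10am,12pm,11am,10am) — 8.
Hiring=12pm: (9am,12pm,9am,11am,11am,10am) (9am,12pm,9am,12pm,11am,10am) (9am,12pm,10am,11am,11am,10am) (9am,12pm,10am,12pm,11am,10am) (9am,12pm,11am,11am,11am,10am) (9am,12pm,11am,12pm,11am,10am) (10am,12pm,9am,11am,11am,10am) (10am,12pm,9am,12pm,11am,10am) (10am,12pm,10am,11am,11am,10am) (10am,12pm,10am,12pm,11am,10am) (10am,12pm,11am,11am,11am,10am) (10am,12pm,11am,12pm,11am,10am) — 12.
Summing: 4 + 8 + 12 = 24.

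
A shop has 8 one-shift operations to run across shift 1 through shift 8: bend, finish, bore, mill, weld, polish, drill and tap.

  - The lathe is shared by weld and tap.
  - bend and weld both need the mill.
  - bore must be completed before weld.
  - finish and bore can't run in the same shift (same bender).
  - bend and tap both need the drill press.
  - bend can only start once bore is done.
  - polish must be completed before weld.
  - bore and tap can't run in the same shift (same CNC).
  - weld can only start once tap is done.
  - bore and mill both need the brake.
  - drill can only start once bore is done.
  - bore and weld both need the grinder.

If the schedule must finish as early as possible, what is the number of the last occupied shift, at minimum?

4

The precedence chain requires at least 2 distinct shifts.
Those bounds only give 2; check 3 shifts directly (anything shorter is at least as hard).
Could 3 shifts be enough, i.e. nothing placed later than shift 3? No: weld must come after polish (at shift 1 or later) → {shift 2, shift 3}; drill must come after bore (at shift 1 or later) → {shift 2, shift 3}; bore must come before drill (at shift 3 or earlier) → {shift 1, shift 2}; bend must come after bore (at shift 1 or later) → {shift 2, shift 3}; tap must come before weld (at shift 3 or earlier) → {shift 1, shift 2}; bend, bore, weld and tap must all be in different shifts (bend and bore are ordered by precedence; bend/weld can't share; bend/tap can't share; bore/weld can't share; bore/tap can't share; weld/tap can't share), but they are limited to bend in {shift 2, shift 3}, bore in {shift 1, shift 2}, weld in {shift 2, shift 3}, tap in {shift 1, shift 2} — together just 3 shifts: 4 operations can't fit in 3 distinct shifts.
So 3 shifts is not enough.
4 works (last occupied shift: shift 4): for example tap=shift 2, bore=shift 1, drill=shift 2, bend=shift 4, weld=shift 3, mill=shift 2, polish=shift 1, finish=shift 2.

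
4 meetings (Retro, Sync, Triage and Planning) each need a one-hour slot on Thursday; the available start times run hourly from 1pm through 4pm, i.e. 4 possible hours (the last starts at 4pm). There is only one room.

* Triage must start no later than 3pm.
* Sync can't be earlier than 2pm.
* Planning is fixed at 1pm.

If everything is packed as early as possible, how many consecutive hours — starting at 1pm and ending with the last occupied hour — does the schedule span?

With at most 1 per hour and 4 meetings, at least 4 hours are needed.
Sync can't be placed before 2pm — that is hour 2 counting from 1pm — so the schedule must run through at least 2 hours.
4 works (last occupied hour: 4pm): for example Triage in 3pm, Planning in 1pm, Sync in 2pm, Retro in 4pm.

4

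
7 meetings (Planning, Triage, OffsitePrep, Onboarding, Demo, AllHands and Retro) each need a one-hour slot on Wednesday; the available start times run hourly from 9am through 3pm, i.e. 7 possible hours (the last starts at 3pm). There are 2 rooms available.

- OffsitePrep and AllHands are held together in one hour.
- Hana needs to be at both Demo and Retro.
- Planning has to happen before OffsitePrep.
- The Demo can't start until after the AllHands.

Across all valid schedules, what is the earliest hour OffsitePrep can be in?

10am

Precedence pushes OffsitePrep to at least 10am; OffsitePrep must be in the same hour as AllHands, which can't be after 2pm, so OffsitePrep is at most 2pm.
OffsitePrep at 10am is achievable: Planning in 9am, Demo in 11am, AllHands in 10am, OffsitePrep in 10am, Triage in 9am, Retro in 12pm, Onboarding in 11am.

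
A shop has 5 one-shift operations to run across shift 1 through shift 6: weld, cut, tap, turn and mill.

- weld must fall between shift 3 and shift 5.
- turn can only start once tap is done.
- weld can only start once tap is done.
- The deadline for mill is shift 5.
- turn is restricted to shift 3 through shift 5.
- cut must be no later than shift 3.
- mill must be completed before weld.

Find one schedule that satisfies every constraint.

weld -> shift 3; turn -> shift 3; tap -> shift 1; cut -> shift 1; mill -> shift 1

Checking: mill(shift 1) before weld(shift 3); tap(shift 1) before weld(shift 3); tap(shift 1) before turn(shift 3); weld=shift 3 in [shift 3,shift 5]; turn=shift 3 in [shift 3,shift 5]; mill=shift 1 in [shift 1,shift 5]; cut=shift 1 in [shift 1,shift 3].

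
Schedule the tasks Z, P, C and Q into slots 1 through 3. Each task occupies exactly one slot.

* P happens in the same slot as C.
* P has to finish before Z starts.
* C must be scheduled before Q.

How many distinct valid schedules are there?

5

Splitting on Z: it can be 2 (2), 3 (3). Listing each branch's schedules as (P, C, Q):
Z=2: (1,1,2) (1,1,3) — 2.
Z=3: (1,1,2) (1,1,3) (2,2,3) — 3.
Summing: 2 + 3 = 5.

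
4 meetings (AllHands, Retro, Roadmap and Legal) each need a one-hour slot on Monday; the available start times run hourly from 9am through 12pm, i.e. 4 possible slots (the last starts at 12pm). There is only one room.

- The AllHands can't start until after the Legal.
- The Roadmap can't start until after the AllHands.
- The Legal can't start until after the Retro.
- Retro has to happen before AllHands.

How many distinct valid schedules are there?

Enumerating: Roadmap=12pm; AllHands=11am; Retro=9am; Legal=10am.

1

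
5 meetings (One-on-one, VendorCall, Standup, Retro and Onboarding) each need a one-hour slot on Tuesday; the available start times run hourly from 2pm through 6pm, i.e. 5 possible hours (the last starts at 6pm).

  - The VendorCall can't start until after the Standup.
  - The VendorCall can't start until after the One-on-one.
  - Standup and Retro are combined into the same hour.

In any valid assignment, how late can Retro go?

5pm

Retro must be in the same hour as Standup, which can't be after 5pm, so Retro is at most 5pm.
Retro at 5pm is achievable: Standup in 5pm, Onboarding in 2pm, Retro in 5pm, VendorCall in 6pm, One-on-one in 2pm.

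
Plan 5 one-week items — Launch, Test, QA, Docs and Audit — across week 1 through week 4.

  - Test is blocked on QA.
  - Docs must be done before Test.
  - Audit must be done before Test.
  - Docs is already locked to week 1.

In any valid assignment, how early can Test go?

Precedence pushes Test to at least week 2.
Test at week 2 is achievable: QA in week 1, Test in week 2, Docs in week 1, Launch in week 1, Audit in week 1.

week 2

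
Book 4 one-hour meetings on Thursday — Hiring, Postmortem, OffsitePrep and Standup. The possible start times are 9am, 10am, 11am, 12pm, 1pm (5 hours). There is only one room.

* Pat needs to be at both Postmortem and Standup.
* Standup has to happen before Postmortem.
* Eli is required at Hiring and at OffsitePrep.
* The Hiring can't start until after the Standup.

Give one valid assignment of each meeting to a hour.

Hiring in 10am, Postmortem in 11am, OffsitePrep in 12pm, Standup in 9am

Checking: Standup(9am) before Hiring(10am); Standup(9am) before Postmortem(11am); Hiring(10am) != OffsitePrep(12pm); Postmortem(11am) != Standup(9am); max 1 per hour (cap 1).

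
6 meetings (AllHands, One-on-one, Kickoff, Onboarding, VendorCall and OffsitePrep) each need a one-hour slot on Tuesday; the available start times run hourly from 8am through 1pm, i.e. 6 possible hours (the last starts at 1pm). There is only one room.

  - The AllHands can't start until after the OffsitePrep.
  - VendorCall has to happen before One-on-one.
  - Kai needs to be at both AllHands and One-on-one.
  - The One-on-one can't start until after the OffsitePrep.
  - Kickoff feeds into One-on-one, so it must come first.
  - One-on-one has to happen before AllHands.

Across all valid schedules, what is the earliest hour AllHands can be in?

Precedence pushes AllHands to at least 10am.
AllHands at 12pm is achievable: VendorCall in 10am, AllHands in 12pm, One-on-one in 11am, Onboarding in 1pm, OffsitePrep in 8am, Kickoff in 9am.
Nothing earlier works — the conflict and capacity constraints rule out every hour before 12pm.

12pm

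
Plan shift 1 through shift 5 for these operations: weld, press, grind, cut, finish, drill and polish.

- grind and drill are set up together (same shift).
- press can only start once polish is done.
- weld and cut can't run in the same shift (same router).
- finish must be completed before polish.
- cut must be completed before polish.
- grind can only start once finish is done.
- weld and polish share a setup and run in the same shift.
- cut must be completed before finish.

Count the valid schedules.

13

Splitting on weld: it can be shift 3 (6), shift 4 (7). Listing each branch's schedules as (press, grind, cut, finish, drill, polish) by shift number:
weld=shift 3: (4,3,1,2,3,3) (4,4,1,2,4,3) (4,5,1,2,5,3) (5,3,1,2,3,3) (5,4,1,2,4,3) (5,5,1,2,5,3) — 6.
weld=shift 4: (5,3,1,2,3,4) (5,4,1,2,4,4) (5,4,1,3,4,4) (5,4,2,3,4,4) (5,5,1,2,5,4) (5,5,1,3,5,4) (5,5,2,3,5,4) — 7.
Summing: 6 + 7 = 13.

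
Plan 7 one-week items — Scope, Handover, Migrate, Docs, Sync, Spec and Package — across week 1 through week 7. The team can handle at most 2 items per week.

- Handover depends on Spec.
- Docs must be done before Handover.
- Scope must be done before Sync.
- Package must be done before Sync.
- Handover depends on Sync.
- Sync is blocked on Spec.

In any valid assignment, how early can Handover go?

Precedence pushes Handover to at least week 3.
Handover at week 4 is achievable: Spec -> week 1, Docs -> week 2, Package -> week 2, Scope -> week 1, Sync -> week 3, Migrate -> week 3, Handover -> week 4.
Nothing earlier works — the capacity limit rule out every week before week 4.

week 4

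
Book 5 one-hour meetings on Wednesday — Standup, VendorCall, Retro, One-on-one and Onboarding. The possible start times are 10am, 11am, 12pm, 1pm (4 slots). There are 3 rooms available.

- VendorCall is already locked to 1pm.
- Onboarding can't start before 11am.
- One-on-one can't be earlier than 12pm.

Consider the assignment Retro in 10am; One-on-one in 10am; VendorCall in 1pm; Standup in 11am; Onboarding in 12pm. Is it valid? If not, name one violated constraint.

One-on-one can't be earlier than 12pm — violated.
There are 3 rooms available — holds.
VendorCall is already locked to 1pm — holds.
Onboarding can't start before 11am — holds.

No — it violates: One-on-one can't be earlier than 12pm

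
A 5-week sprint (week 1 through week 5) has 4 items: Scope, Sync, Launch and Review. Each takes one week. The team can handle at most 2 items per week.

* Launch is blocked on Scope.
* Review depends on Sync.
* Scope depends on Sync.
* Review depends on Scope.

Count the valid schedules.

Splitting on Scope: it can be week 2 (9), week 3 (8), week 4 (3). Listing each branch's schedules as (Sync, Launch, Review) by week number:
Scope=week 2: (1,3,3) (1,3,4) (1,3,5) (1,4,3) (1,4,4) (1,4,5) (1,5,3) (1,5,4) (1,5,5) — 9.
Scope=week 3: (1,4,4) (1,4,5) (1,5,4) (1,5,5) (2,4,4) (2,4,5) (2,5,4) (2,5,5) — 8.
Scope=week 4: (1,5,5) (2,5,5) (3,5,5) — 3.
Summing: 9 + 8 + 3 = 20.

20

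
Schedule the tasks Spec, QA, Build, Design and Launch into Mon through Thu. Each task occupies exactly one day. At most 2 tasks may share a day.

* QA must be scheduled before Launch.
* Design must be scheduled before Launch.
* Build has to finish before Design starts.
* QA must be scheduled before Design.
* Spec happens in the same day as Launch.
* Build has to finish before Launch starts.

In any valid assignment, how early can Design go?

Precedence pushes Design to at least Tue; downstream work caps Design at Wed.
Design at Tue is achievable: QA in Mon; Spec in Wed; Build in Mon; Design in Tue; Launch in Wed.

Tue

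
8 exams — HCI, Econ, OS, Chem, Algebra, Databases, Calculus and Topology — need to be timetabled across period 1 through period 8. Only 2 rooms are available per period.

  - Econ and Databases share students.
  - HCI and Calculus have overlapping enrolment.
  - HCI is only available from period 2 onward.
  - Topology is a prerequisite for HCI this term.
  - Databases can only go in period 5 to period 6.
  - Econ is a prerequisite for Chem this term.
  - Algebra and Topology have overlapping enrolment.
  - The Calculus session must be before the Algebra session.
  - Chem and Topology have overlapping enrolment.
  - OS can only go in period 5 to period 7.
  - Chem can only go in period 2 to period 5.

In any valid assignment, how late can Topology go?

period 7

Downstream work caps Topology at period 7.
Topology at period 7 is achievable: HCI in period 8, OS in period 5, Algebra in period 2, Calculus in period 1, Chem in period 2, Econ in period 1, Databases in period 5, Topology in period 7.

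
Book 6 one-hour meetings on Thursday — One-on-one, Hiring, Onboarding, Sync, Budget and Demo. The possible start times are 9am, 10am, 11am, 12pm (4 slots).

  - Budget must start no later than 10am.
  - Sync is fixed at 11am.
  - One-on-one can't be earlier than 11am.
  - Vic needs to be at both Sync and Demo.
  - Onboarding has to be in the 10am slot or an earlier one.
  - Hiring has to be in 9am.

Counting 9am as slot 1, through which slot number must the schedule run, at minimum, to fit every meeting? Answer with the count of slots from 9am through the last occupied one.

One-on-one can't be placed before 11am — that is slot 3 counting from 9am — so the schedule must run through at least 3 slots.
3 works (last occupied slot: 11am): for example Demo in 9am; Onboarding in 9am; One-on-one in 11am; Hiring in 9am; Sync in 11am; Budget in 9am.

3 slots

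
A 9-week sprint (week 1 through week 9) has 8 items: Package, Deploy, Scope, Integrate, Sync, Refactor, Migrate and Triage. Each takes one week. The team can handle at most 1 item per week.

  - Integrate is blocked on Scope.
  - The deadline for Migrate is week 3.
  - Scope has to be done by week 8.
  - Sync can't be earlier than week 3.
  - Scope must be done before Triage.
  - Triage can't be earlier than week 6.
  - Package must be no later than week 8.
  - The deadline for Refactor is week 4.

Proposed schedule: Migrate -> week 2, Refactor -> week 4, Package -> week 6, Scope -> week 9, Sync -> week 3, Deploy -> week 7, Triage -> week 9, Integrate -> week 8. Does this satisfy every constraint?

No — it violates: Scope has to be done by week 8

The deadline for Refactor is week 4 — holds.
The team can handle at most 1 item per week — violated.
Scope has to be done by week 8 — violated.
The deadline for Migrate is week 3 — holds.
Sync can't be earlier than week 3 — holds.
Triage can't be earlier than week 6 — holds.
Scope must be done before Triage — violated.
Integrate is blocked on Scope — violated.
Package must be no later than week 8 — holds.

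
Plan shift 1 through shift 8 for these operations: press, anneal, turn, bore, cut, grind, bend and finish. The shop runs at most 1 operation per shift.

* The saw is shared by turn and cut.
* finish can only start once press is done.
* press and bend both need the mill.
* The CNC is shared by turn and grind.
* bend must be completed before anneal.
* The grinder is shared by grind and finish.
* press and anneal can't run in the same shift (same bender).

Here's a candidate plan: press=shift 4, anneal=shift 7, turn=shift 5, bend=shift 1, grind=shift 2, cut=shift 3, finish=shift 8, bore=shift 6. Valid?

The CNC is shared by turn and grind — holds.
The grinder is shared by grind and finish — holds.
The saw is shared by turn and cut — holds.
press and bend both need the mill — holds.
The shop runs at most 1 operation per shift — holds.
press and anneal can't run in the same shift (same bender) — holds.
bend must be completed before anneal — holds.
finish can only start once press is done — holds.

Yes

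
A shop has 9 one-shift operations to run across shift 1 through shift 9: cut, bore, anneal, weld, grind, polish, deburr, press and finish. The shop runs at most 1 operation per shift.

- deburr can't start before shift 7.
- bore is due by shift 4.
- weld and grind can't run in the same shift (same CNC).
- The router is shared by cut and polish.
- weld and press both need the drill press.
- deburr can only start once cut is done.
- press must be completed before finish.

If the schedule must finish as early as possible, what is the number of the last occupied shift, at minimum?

shift 9

The precedence chain requires at least 2 distinct shifts.
With at most 1 per shift and 9 operations, at least 9 shifts are needed.
deburr can't be placed before shift 7, so the schedule must run through at least shift 7.
9 works (last occupied shift: shift 9): for example deburr in shift 7, finish in shift 4, polish in shift 9, weld in shift 6, grind in shift 8, cut in shift 2, anneal in shift 5, press in shift 3, bore in shift 1.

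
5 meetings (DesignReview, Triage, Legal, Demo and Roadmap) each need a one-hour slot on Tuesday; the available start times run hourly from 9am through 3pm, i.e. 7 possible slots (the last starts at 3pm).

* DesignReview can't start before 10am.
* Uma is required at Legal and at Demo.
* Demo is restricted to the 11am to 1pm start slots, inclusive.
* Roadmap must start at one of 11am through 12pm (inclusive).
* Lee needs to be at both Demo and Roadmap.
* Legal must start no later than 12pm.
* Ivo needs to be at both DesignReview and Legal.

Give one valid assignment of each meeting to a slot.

Legal in 9am, Demo in 12pm, Triage in 9am, Roadmap in 11am, DesignReview in 10am

Checking: DesignReview(10am) != Legal(9am); Demo(12pm) != Roadmap(11am); Legal(9am) != Demo(12pm); Legal=9am in [9am,12pm]; Roadmap=11am in [11am,12pm]; DesignReview=10am in [10am,3pm]; Demo=12pm in [11am,1pm].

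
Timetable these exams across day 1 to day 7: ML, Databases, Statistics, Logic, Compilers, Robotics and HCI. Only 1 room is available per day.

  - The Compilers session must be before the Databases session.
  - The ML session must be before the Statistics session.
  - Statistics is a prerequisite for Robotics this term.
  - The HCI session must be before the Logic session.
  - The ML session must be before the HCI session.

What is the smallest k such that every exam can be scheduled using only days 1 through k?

7 days

The precedence chain requires at least 3 distinct days.
With at most 1 per day and 7 exams, at least 7 days are needed.
7 works (last occupied day: day 7): for example Compilers=day 4, Robotics=day 7, Statistics=day 2, HCI=day 3, Databases=day 5, Logic=day 6, ML=day 1.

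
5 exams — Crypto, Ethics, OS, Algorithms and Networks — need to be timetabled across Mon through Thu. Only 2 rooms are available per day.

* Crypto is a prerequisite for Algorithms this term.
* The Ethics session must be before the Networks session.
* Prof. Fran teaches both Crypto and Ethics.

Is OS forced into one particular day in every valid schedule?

OS can be Mon (e.g. Crypto=Mon, Algorithms=Tue, Ethics=Tue, OS=Mon, Networks=Wed) or Tue (e.g. Networks in Wed, OS in Tue, Ethics in Tue, Algorithms in Wed, Crypto in Mon).

No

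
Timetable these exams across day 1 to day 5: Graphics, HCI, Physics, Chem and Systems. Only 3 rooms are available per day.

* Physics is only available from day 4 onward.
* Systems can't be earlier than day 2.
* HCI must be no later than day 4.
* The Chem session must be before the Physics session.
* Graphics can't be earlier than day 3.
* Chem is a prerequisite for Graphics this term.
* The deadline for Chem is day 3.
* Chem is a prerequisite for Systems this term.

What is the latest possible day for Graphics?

Graphics is available from day 3.
Graphics at day 5 is achievable: Systems=day 2; Physics=day 4; Graphics=day 5; HCI=day 1; Chem=day 1.

day 5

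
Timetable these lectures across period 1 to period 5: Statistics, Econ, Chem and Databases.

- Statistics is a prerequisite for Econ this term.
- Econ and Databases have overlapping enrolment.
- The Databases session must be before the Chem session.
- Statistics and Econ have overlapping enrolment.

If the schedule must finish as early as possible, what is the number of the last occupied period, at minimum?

2

The precedence chain requires at least 2 distinct periods.
2 works (last occupied period: period 2): for example Statistics in period 1; Databases in period 1; Econ in period 2; Chem in period 2.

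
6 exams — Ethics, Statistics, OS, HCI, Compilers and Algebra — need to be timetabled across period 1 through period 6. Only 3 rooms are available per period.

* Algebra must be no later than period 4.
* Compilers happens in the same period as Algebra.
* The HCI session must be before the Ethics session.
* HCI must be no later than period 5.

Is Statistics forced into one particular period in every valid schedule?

Statistics can be period 1 (e.g. Ethics in period 3; HCI in period 2; Compilers in period 1; Algebra in period 1; Statistics in period 1; OS in period 2) or period 2 (e.g. Compilers -> period 1; HCI -> period 1; Ethics -> period 2; Statistics -> period 2; Algebra -> period 1; OS -> period 2).

No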